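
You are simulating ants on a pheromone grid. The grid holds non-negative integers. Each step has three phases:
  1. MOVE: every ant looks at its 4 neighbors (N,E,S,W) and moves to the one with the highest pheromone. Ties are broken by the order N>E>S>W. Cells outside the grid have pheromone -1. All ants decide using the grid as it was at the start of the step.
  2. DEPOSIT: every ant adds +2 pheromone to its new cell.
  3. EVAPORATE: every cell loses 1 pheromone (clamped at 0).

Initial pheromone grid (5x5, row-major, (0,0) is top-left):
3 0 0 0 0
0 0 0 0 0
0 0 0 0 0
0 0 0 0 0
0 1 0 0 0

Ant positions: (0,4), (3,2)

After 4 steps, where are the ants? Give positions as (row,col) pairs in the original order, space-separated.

Step 1: ant0:(0,4)->S->(1,4) | ant1:(3,2)->N->(2,2)
  grid max=2 at (0,0)
Step 2: ant0:(1,4)->N->(0,4) | ant1:(2,2)->N->(1,2)
  grid max=1 at (0,0)
Step 3: ant0:(0,4)->S->(1,4) | ant1:(1,2)->N->(0,2)
  grid max=1 at (0,2)
Step 4: ant0:(1,4)->N->(0,4) | ant1:(0,2)->E->(0,3)
  grid max=1 at (0,3)

(0,4) (0,3)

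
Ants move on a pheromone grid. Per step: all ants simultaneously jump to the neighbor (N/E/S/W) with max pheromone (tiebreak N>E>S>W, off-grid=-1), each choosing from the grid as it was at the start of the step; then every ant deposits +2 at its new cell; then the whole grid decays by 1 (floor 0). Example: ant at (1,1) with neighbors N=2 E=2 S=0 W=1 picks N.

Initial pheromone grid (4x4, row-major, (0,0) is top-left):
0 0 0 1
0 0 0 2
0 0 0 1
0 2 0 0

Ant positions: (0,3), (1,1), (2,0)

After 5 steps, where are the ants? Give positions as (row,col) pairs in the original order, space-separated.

Step 1: ant0:(0,3)->S->(1,3) | ant1:(1,1)->N->(0,1) | ant2:(2,0)->N->(1,0)
  grid max=3 at (1,3)
Step 2: ant0:(1,3)->N->(0,3) | ant1:(0,1)->E->(0,2) | ant2:(1,0)->N->(0,0)
  grid max=2 at (1,3)
Step 3: ant0:(0,3)->S->(1,3) | ant1:(0,2)->E->(0,3) | ant2:(0,0)->E->(0,1)
  grid max=3 at (1,3)
Step 4: ant0:(1,3)->N->(0,3) | ant1:(0,3)->S->(1,3) | ant2:(0,1)->E->(0,2)
  grid max=4 at (1,3)
Step 5: ant0:(0,3)->S->(1,3) | ant1:(1,3)->N->(0,3) | ant2:(0,2)->E->(0,3)
  grid max=6 at (0,3)

(1,3) (0,3) (0,3)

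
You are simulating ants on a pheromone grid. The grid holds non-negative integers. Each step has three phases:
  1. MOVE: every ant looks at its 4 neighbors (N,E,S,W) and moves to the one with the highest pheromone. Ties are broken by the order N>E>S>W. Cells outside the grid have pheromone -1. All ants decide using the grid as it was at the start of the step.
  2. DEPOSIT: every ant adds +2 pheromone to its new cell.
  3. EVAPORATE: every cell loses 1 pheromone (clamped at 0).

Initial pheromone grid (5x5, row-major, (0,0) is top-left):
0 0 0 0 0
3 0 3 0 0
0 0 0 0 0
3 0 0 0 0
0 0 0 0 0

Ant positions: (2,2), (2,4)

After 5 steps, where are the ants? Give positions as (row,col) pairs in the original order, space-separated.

Step 1: ant0:(2,2)->N->(1,2) | ant1:(2,4)->N->(1,4)
  grid max=4 at (1,2)
Step 2: ant0:(1,2)->N->(0,2) | ant1:(1,4)->N->(0,4)
  grid max=3 at (1,2)
Step 3: ant0:(0,2)->S->(1,2) | ant1:(0,4)->S->(1,4)
  grid max=4 at (1,2)
Step 4: ant0:(1,2)->N->(0,2) | ant1:(1,4)->N->(0,4)
  grid max=3 at (1,2)
Step 5: ant0:(0,2)->S->(1,2) | ant1:(0,4)->S->(1,4)
  grid max=4 at (1,2)

(1,2) (1,4)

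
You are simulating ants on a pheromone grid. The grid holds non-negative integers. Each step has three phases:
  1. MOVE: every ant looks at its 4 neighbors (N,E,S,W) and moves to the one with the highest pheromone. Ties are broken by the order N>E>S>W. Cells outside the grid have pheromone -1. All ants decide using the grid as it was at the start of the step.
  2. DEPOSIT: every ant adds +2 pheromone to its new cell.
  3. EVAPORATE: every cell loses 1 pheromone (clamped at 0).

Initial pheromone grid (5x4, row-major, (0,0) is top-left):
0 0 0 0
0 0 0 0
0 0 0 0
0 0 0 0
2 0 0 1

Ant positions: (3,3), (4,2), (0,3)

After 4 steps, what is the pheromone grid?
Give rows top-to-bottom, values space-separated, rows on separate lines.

After step 1: ants at (4,3),(4,3),(1,3)
  0 0 0 0
  0 0 0 1
  0 0 0 0
  0 0 0 0
  1 0 0 4
After step 2: ants at (3,3),(3,3),(0,3)
  0 0 0 1
  0 0 0 0
  0 0 0 0
  0 0 0 3
  0 0 0 3
After step 3: ants at (4,3),(4,3),(1,3)
  0 0 0 0
  0 0 0 1
  0 0 0 0
  0 0 0 2
  0 0 0 6
After step 4: ants at (3,3),(3,3),(0,3)
  0 0 0 1
  0 0 0 0
  0 0 0 0
  0 0 0 5
  0 0 0 5

0 0 0 1
0 0 0 0
0 0 0 0
0 0 0 5
0 0 0 5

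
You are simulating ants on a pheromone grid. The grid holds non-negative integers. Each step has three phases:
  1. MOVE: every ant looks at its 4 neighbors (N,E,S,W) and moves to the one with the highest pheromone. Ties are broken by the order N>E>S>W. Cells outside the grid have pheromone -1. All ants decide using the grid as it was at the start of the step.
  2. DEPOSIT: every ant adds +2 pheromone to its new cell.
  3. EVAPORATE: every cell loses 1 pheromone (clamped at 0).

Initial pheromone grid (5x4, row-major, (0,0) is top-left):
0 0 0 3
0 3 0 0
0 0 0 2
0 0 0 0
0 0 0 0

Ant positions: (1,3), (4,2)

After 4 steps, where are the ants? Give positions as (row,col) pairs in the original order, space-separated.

Step 1: ant0:(1,3)->N->(0,3) | ant1:(4,2)->N->(3,2)
  grid max=4 at (0,3)
Step 2: ant0:(0,3)->S->(1,3) | ant1:(3,2)->N->(2,2)
  grid max=3 at (0,3)
Step 3: ant0:(1,3)->N->(0,3) | ant1:(2,2)->N->(1,2)
  grid max=4 at (0,3)
Step 4: ant0:(0,3)->S->(1,3) | ant1:(1,2)->N->(0,2)
  grid max=3 at (0,3)

(1,3) (0,2)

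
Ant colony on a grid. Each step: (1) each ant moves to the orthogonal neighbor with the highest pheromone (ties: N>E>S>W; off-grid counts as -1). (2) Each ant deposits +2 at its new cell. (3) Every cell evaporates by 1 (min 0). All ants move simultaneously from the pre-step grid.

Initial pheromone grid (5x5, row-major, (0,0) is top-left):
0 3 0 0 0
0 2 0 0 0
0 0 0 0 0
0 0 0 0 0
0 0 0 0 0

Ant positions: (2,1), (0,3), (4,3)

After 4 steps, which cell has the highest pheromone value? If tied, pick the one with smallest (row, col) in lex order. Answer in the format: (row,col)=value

Answer: (0,1)=3

Derivation:
Step 1: ant0:(2,1)->N->(1,1) | ant1:(0,3)->E->(0,4) | ant2:(4,3)->N->(3,3)
  grid max=3 at (1,1)
Step 2: ant0:(1,1)->N->(0,1) | ant1:(0,4)->S->(1,4) | ant2:(3,3)->N->(2,3)
  grid max=3 at (0,1)
Step 3: ant0:(0,1)->S->(1,1) | ant1:(1,4)->N->(0,4) | ant2:(2,3)->N->(1,3)
  grid max=3 at (1,1)
Step 4: ant0:(1,1)->N->(0,1) | ant1:(0,4)->S->(1,4) | ant2:(1,3)->N->(0,3)
  grid max=3 at (0,1)
Final grid:
  0 3 0 1 0
  0 2 0 0 1
  0 0 0 0 0
  0 0 0 0 0
  0 0 0 0 0
Max pheromone 3 at (0,1)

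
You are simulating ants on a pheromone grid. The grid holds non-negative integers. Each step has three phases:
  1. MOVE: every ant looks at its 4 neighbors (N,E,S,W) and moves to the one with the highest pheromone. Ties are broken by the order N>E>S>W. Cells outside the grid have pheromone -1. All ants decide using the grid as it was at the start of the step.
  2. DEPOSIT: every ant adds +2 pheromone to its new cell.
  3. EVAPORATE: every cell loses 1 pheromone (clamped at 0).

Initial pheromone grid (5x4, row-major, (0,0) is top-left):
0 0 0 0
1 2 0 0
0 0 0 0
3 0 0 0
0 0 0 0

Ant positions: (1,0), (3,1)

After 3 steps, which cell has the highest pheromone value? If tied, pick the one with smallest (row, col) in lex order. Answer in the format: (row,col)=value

Answer: (3,0)=4

Derivation:
Step 1: ant0:(1,0)->E->(1,1) | ant1:(3,1)->W->(3,0)
  grid max=4 at (3,0)
Step 2: ant0:(1,1)->N->(0,1) | ant1:(3,0)->N->(2,0)
  grid max=3 at (3,0)
Step 3: ant0:(0,1)->S->(1,1) | ant1:(2,0)->S->(3,0)
  grid max=4 at (3,0)
Final grid:
  0 0 0 0
  0 3 0 0
  0 0 0 0
  4 0 0 0
  0 0 0 0
Max pheromone 4 at (3,0)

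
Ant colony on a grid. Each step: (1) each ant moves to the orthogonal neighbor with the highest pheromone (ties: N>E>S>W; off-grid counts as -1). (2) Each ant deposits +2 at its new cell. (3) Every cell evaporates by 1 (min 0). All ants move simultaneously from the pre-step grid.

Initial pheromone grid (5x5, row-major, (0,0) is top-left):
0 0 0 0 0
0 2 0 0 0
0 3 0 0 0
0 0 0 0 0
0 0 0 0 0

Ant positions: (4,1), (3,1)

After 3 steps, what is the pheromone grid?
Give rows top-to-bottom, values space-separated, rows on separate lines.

After step 1: ants at (3,1),(2,1)
  0 0 0 0 0
  0 1 0 0 0
  0 4 0 0 0
  0 1 0 0 0
  0 0 0 0 0
After step 2: ants at (2,1),(1,1)
  0 0 0 0 0
  0 2 0 0 0
  0 5 0 0 0
  0 0 0 0 0
  0 0 0 0 0
After step 3: ants at (1,1),(2,1)
  0 0 0 0 0
  0 3 0 0 0
  0 6 0 0 0
  0 0 0 0 0
  0 0 0 0 0

0 0 0 0 0
0 3 0 0 0
0 6 0 0 0
0 0 0 0 0
0 0 0 0 0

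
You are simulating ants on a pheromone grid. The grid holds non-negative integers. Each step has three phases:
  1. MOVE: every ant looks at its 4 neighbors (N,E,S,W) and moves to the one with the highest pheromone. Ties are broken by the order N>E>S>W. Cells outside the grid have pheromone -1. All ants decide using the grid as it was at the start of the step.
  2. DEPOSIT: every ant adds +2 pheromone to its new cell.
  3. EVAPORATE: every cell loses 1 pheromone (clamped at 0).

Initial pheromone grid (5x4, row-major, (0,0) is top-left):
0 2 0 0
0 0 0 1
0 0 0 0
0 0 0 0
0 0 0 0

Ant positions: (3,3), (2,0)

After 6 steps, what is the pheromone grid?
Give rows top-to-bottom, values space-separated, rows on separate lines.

After step 1: ants at (2,3),(1,0)
  0 1 0 0
  1 0 0 0
  0 0 0 1
  0 0 0 0
  0 0 0 0
After step 2: ants at (1,3),(0,0)
  1 0 0 0
  0 0 0 1
  0 0 0 0
  0 0 0 0
  0 0 0 0
After step 3: ants at (0,3),(0,1)
  0 1 0 1
  0 0 0 0
  0 0 0 0
  0 0 0 0
  0 0 0 0
After step 4: ants at (1,3),(0,2)
  0 0 1 0
  0 0 0 1
  0 0 0 0
  0 0 0 0
  0 0 0 0
After step 5: ants at (0,3),(0,3)
  0 0 0 3
  0 0 0 0
  0 0 0 0
  0 0 0 0
  0 0 0 0
After step 6: ants at (1,3),(1,3)
  0 0 0 2
  0 0 0 3
  0 0 0 0
  0 0 0 0
  0 0 0 0

0 0 0 2
0 0 0 3
0 0 0 0
0 0 0 0
0 0 0 0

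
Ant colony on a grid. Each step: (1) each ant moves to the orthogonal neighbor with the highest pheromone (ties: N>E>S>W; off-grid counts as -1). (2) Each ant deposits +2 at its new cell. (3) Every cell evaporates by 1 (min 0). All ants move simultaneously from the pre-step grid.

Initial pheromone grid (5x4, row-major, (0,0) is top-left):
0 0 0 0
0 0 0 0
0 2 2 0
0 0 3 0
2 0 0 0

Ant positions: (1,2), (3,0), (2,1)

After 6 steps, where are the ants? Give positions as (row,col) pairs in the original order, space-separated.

Step 1: ant0:(1,2)->S->(2,2) | ant1:(3,0)->S->(4,0) | ant2:(2,1)->E->(2,2)
  grid max=5 at (2,2)
Step 2: ant0:(2,2)->S->(3,2) | ant1:(4,0)->N->(3,0) | ant2:(2,2)->S->(3,2)
  grid max=5 at (3,2)
Step 3: ant0:(3,2)->N->(2,2) | ant1:(3,0)->S->(4,0) | ant2:(3,2)->N->(2,2)
  grid max=7 at (2,2)
Step 4: ant0:(2,2)->S->(3,2) | ant1:(4,0)->N->(3,0) | ant2:(2,2)->S->(3,2)
  grid max=7 at (3,2)
Step 5: ant0:(3,2)->N->(2,2) | ant1:(3,0)->S->(4,0) | ant2:(3,2)->N->(2,2)
  grid max=9 at (2,2)
Step 6: ant0:(2,2)->S->(3,2) | ant1:(4,0)->N->(3,0) | ant2:(2,2)->S->(3,2)
  grid max=9 at (3,2)

(3,2) (3,0) (3,2)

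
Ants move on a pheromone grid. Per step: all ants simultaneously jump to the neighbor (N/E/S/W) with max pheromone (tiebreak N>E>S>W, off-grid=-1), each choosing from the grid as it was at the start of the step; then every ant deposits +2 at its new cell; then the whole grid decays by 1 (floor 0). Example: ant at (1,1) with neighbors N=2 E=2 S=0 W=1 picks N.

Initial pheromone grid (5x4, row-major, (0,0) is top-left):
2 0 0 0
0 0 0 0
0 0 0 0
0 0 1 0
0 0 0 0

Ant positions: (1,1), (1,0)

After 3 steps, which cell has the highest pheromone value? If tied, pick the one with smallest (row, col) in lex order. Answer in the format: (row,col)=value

Step 1: ant0:(1,1)->N->(0,1) | ant1:(1,0)->N->(0,0)
  grid max=3 at (0,0)
Step 2: ant0:(0,1)->W->(0,0) | ant1:(0,0)->E->(0,1)
  grid max=4 at (0,0)
Step 3: ant0:(0,0)->E->(0,1) | ant1:(0,1)->W->(0,0)
  grid max=5 at (0,0)
Final grid:
  5 3 0 0
  0 0 0 0
  0 0 0 0
  0 0 0 0
  0 0 0 0
Max pheromone 5 at (0,0)

Answer: (0,0)=5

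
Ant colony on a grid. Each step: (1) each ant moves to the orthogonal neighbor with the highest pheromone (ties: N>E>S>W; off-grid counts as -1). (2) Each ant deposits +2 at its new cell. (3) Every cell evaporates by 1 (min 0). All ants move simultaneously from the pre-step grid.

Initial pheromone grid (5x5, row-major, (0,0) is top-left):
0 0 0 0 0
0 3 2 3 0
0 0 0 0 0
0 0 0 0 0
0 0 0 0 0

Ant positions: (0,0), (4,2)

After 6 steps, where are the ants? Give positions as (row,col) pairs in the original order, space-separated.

Step 1: ant0:(0,0)->E->(0,1) | ant1:(4,2)->N->(3,2)
  grid max=2 at (1,1)
Step 2: ant0:(0,1)->S->(1,1) | ant1:(3,2)->N->(2,2)
  grid max=3 at (1,1)
Step 3: ant0:(1,1)->N->(0,1) | ant1:(2,2)->N->(1,2)
  grid max=2 at (1,1)
Step 4: ant0:(0,1)->S->(1,1) | ant1:(1,2)->W->(1,1)
  grid max=5 at (1,1)
Step 5: ant0:(1,1)->N->(0,1) | ant1:(1,1)->N->(0,1)
  grid max=4 at (1,1)
Step 6: ant0:(0,1)->S->(1,1) | ant1:(0,1)->S->(1,1)
  grid max=7 at (1,1)

(1,1) (1,1)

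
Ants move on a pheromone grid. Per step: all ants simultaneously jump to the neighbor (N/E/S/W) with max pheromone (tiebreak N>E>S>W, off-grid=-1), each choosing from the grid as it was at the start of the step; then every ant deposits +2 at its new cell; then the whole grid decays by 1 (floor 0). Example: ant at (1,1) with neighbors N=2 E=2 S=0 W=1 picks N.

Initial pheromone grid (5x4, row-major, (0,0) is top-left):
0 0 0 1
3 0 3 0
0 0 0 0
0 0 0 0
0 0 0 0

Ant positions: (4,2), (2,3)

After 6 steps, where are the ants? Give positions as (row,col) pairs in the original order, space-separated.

Step 1: ant0:(4,2)->N->(3,2) | ant1:(2,3)->N->(1,3)
  grid max=2 at (1,0)
Step 2: ant0:(3,2)->N->(2,2) | ant1:(1,3)->W->(1,2)
  grid max=3 at (1,2)
Step 3: ant0:(2,2)->N->(1,2) | ant1:(1,2)->S->(2,2)
  grid max=4 at (1,2)
Step 4: ant0:(1,2)->S->(2,2) | ant1:(2,2)->N->(1,2)
  grid max=5 at (1,2)
Step 5: ant0:(2,2)->N->(1,2) | ant1:(1,2)->S->(2,2)
  grid max=6 at (1,2)
Step 6: ant0:(1,2)->S->(2,2) | ant1:(2,2)->N->(1,2)
  grid max=7 at (1,2)

(2,2) (1,2)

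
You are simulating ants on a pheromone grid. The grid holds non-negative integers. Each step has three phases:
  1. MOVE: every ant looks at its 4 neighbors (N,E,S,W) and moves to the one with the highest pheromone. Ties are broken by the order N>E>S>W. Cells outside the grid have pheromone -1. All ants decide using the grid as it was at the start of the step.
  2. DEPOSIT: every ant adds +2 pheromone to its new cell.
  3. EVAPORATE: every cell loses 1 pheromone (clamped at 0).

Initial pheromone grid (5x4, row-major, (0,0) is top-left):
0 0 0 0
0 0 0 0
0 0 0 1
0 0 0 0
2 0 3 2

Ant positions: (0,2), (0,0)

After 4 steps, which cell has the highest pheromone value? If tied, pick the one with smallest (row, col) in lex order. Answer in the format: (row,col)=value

Answer: (1,3)=3

Derivation:
Step 1: ant0:(0,2)->E->(0,3) | ant1:(0,0)->E->(0,1)
  grid max=2 at (4,2)
Step 2: ant0:(0,3)->S->(1,3) | ant1:(0,1)->E->(0,2)
  grid max=1 at (0,2)
Step 3: ant0:(1,3)->N->(0,3) | ant1:(0,2)->E->(0,3)
  grid max=3 at (0,3)
Step 4: ant0:(0,3)->S->(1,3) | ant1:(0,3)->S->(1,3)
  grid max=3 at (1,3)
Final grid:
  0 0 0 2
  0 0 0 3
  0 0 0 0
  0 0 0 0
  0 0 0 0
Max pheromone 3 at (1,3)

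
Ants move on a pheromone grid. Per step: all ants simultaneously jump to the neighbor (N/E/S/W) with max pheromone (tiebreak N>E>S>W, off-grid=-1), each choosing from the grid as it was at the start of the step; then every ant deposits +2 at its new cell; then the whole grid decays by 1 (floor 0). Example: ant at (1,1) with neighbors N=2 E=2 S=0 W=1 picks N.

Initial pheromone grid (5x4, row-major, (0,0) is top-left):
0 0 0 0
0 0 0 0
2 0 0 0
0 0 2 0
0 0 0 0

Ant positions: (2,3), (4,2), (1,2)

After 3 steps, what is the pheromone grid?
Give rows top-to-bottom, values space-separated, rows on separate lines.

After step 1: ants at (1,3),(3,2),(0,2)
  0 0 1 0
  0 0 0 1
  1 0 0 0
  0 0 3 0
  0 0 0 0
After step 2: ants at (0,3),(2,2),(0,3)
  0 0 0 3
  0 0 0 0
  0 0 1 0
  0 0 2 0
  0 0 0 0
After step 3: ants at (1,3),(3,2),(1,3)
  0 0 0 2
  0 0 0 3
  0 0 0 0
  0 0 3 0
  0 0 0 0

0 0 0 2
0 0 0 3
0 0 0 0
0 0 3 0
0 0 0 0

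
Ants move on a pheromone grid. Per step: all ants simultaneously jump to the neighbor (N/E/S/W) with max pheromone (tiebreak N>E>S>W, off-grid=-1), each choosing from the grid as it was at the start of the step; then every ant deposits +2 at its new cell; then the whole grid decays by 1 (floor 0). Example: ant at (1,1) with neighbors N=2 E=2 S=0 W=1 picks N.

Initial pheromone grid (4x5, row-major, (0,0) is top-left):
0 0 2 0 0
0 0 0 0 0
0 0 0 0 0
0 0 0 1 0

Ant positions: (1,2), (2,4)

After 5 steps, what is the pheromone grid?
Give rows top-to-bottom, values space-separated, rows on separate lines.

After step 1: ants at (0,2),(1,4)
  0 0 3 0 0
  0 0 0 0 1
  0 0 0 0 0
  0 0 0 0 0
After step 2: ants at (0,3),(0,4)
  0 0 2 1 1
  0 0 0 0 0
  0 0 0 0 0
  0 0 0 0 0
After step 3: ants at (0,2),(0,3)
  0 0 3 2 0
  0 0 0 0 0
  0 0 0 0 0
  0 0 0 0 0
After step 4: ants at (0,3),(0,2)
  0 0 4 3 0
  0 0 0 0 0
  0 0 0 0 0
  0 0 0 0 0
After step 5: ants at (0,2),(0,3)
  0 0 5 4 0
  0 0 0 0 0
  0 0 0 0 0
  0 0 0 0 0

0 0 5 4 0
0 0 0 0 0
0 0 0 0 0
0 0 0 0 0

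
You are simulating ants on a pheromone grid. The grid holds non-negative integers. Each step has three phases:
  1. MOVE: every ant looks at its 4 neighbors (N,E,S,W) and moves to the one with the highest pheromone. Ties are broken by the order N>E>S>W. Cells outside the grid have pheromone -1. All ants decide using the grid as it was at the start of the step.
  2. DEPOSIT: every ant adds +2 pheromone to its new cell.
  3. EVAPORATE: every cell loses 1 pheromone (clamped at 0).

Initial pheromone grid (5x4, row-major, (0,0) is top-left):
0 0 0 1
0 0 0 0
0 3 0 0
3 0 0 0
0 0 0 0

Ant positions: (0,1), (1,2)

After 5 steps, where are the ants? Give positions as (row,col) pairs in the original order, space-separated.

Step 1: ant0:(0,1)->E->(0,2) | ant1:(1,2)->N->(0,2)
  grid max=3 at (0,2)
Step 2: ant0:(0,2)->E->(0,3) | ant1:(0,2)->E->(0,3)
  grid max=3 at (0,3)
Step 3: ant0:(0,3)->W->(0,2) | ant1:(0,3)->W->(0,2)
  grid max=5 at (0,2)
Step 4: ant0:(0,2)->E->(0,3) | ant1:(0,2)->E->(0,3)
  grid max=5 at (0,3)
Step 5: ant0:(0,3)->W->(0,2) | ant1:(0,3)->W->(0,2)
  grid max=7 at (0,2)

(0,2) (0,2)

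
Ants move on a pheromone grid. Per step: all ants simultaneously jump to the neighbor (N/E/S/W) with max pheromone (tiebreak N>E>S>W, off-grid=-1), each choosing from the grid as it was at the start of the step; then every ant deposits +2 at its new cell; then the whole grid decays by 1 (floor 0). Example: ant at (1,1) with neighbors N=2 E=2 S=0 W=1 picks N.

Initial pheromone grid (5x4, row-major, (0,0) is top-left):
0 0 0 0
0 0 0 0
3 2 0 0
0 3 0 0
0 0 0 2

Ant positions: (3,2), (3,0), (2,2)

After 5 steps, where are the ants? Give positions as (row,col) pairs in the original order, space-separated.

Step 1: ant0:(3,2)->W->(3,1) | ant1:(3,0)->N->(2,0) | ant2:(2,2)->W->(2,1)
  grid max=4 at (2,0)
Step 2: ant0:(3,1)->N->(2,1) | ant1:(2,0)->E->(2,1) | ant2:(2,1)->S->(3,1)
  grid max=6 at (2,1)
Step 3: ant0:(2,1)->S->(3,1) | ant1:(2,1)->S->(3,1) | ant2:(3,1)->N->(2,1)
  grid max=8 at (3,1)
Step 4: ant0:(3,1)->N->(2,1) | ant1:(3,1)->N->(2,1) | ant2:(2,1)->S->(3,1)
  grid max=10 at (2,1)
Step 5: ant0:(2,1)->S->(3,1) | ant1:(2,1)->S->(3,1) | ant2:(3,1)->N->(2,1)
  grid max=12 at (3,1)

(3,1) (3,1) (2,1)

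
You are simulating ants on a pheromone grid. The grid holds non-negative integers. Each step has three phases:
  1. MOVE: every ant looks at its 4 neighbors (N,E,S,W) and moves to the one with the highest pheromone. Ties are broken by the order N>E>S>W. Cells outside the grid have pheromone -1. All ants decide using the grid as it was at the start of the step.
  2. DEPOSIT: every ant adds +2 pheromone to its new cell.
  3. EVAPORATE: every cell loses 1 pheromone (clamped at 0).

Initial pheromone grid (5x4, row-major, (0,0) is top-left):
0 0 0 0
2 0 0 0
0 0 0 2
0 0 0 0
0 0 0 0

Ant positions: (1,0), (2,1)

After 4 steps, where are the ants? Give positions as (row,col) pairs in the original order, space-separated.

Step 1: ant0:(1,0)->N->(0,0) | ant1:(2,1)->N->(1,1)
  grid max=1 at (0,0)
Step 2: ant0:(0,0)->S->(1,0) | ant1:(1,1)->W->(1,0)
  grid max=4 at (1,0)
Step 3: ant0:(1,0)->N->(0,0) | ant1:(1,0)->N->(0,0)
  grid max=3 at (0,0)
Step 4: ant0:(0,0)->S->(1,0) | ant1:(0,0)->S->(1,0)
  grid max=6 at (1,0)

(1,0) (1,0)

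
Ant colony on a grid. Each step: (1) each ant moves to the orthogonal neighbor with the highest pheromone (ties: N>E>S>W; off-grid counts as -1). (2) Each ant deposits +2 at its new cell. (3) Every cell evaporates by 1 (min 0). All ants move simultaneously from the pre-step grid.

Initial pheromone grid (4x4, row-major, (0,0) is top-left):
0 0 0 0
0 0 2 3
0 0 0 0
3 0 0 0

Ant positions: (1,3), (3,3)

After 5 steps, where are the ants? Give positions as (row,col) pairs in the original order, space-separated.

Step 1: ant0:(1,3)->W->(1,2) | ant1:(3,3)->N->(2,3)
  grid max=3 at (1,2)
Step 2: ant0:(1,2)->E->(1,3) | ant1:(2,3)->N->(1,3)
  grid max=5 at (1,3)
Step 3: ant0:(1,3)->W->(1,2) | ant1:(1,3)->W->(1,2)
  grid max=5 at (1,2)
Step 4: ant0:(1,2)->E->(1,3) | ant1:(1,2)->E->(1,3)
  grid max=7 at (1,3)
Step 5: ant0:(1,3)->W->(1,2) | ant1:(1,3)->W->(1,2)
  grid max=7 at (1,2)

(1,2) (1,2)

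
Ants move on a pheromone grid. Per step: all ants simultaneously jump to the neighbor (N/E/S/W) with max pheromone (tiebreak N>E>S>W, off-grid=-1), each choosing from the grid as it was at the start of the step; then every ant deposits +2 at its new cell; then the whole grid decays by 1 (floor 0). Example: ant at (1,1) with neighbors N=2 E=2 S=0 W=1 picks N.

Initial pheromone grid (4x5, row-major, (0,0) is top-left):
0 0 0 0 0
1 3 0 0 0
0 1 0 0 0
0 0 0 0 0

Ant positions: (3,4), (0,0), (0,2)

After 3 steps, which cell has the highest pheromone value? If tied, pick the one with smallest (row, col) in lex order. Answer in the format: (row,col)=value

Answer: (0,4)=2

Derivation:
Step 1: ant0:(3,4)->N->(2,4) | ant1:(0,0)->S->(1,0) | ant2:(0,2)->E->(0,3)
  grid max=2 at (1,0)
Step 2: ant0:(2,4)->N->(1,4) | ant1:(1,0)->E->(1,1) | ant2:(0,3)->E->(0,4)
  grid max=3 at (1,1)
Step 3: ant0:(1,4)->N->(0,4) | ant1:(1,1)->W->(1,0) | ant2:(0,4)->S->(1,4)
  grid max=2 at (0,4)
Final grid:
  0 0 0 0 2
  2 2 0 0 2
  0 0 0 0 0
  0 0 0 0 0
Max pheromone 2 at (0,4)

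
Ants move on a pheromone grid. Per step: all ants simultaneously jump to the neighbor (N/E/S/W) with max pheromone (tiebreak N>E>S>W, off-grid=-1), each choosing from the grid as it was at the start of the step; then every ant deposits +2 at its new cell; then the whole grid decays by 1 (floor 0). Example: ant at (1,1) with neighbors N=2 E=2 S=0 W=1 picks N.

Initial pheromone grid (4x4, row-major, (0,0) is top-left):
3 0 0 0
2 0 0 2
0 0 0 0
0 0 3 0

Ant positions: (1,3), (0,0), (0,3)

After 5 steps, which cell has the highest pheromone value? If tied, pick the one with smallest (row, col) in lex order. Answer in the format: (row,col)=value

Step 1: ant0:(1,3)->N->(0,3) | ant1:(0,0)->S->(1,0) | ant2:(0,3)->S->(1,3)
  grid max=3 at (1,0)
Step 2: ant0:(0,3)->S->(1,3) | ant1:(1,0)->N->(0,0) | ant2:(1,3)->N->(0,3)
  grid max=4 at (1,3)
Step 3: ant0:(1,3)->N->(0,3) | ant1:(0,0)->S->(1,0) | ant2:(0,3)->S->(1,3)
  grid max=5 at (1,3)
Step 4: ant0:(0,3)->S->(1,3) | ant1:(1,0)->N->(0,0) | ant2:(1,3)->N->(0,3)
  grid max=6 at (1,3)
Step 5: ant0:(1,3)->N->(0,3) | ant1:(0,0)->S->(1,0) | ant2:(0,3)->S->(1,3)
  grid max=7 at (1,3)
Final grid:
  2 0 0 5
  3 0 0 7
  0 0 0 0
  0 0 0 0
Max pheromone 7 at (1,3)

Answer: (1,3)=7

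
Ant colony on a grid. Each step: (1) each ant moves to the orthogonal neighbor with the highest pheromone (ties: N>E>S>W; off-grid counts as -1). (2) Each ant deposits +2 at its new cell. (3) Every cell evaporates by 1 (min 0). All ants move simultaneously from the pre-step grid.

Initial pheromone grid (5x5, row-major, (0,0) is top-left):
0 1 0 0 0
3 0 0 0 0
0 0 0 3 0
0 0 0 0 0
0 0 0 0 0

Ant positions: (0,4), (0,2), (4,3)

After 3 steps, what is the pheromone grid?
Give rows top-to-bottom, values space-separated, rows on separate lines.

After step 1: ants at (1,4),(0,1),(3,3)
  0 2 0 0 0
  2 0 0 0 1
  0 0 0 2 0
  0 0 0 1 0
  0 0 0 0 0
After step 2: ants at (0,4),(0,2),(2,3)
  0 1 1 0 1
  1 0 0 0 0
  0 0 0 3 0
  0 0 0 0 0
  0 0 0 0 0
After step 3: ants at (1,4),(0,1),(1,3)
  0 2 0 0 0
  0 0 0 1 1
  0 0 0 2 0
  0 0 0 0 0
  0 0 0 0 0

0 2 0 0 0
0 0 0 1 1
0 0 0 2 0
0 0 0 0 0
0 0 0 0 0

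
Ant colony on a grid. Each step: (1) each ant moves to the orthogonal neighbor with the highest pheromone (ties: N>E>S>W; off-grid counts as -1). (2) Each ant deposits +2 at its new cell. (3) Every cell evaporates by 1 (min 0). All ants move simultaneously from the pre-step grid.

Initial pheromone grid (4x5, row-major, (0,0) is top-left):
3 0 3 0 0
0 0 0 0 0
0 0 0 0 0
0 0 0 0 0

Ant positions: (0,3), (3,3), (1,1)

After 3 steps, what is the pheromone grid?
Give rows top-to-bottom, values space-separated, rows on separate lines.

After step 1: ants at (0,2),(2,3),(0,1)
  2 1 4 0 0
  0 0 0 0 0
  0 0 0 1 0
  0 0 0 0 0
After step 2: ants at (0,1),(1,3),(0,2)
  1 2 5 0 0
  0 0 0 1 0
  0 0 0 0 0
  0 0 0 0 0
After step 3: ants at (0,2),(0,3),(0,1)
  0 3 6 1 0
  0 0 0 0 0
  0 0 0 0 0
  0 0 0 0 0

0 3 6 1 0
0 0 0 0 0
0 0 0 0 0
0 0 0 0 0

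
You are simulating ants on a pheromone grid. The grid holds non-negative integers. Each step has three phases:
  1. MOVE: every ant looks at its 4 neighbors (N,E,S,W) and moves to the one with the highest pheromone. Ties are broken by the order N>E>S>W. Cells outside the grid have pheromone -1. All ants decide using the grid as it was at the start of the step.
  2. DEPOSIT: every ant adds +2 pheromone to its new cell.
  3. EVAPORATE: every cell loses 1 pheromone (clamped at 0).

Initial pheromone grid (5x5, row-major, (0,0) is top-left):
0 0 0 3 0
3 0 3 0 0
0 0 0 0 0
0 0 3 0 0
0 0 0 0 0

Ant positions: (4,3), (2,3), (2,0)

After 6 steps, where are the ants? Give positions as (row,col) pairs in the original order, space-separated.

Step 1: ant0:(4,3)->N->(3,3) | ant1:(2,3)->N->(1,3) | ant2:(2,0)->N->(1,0)
  grid max=4 at (1,0)
Step 2: ant0:(3,3)->W->(3,2) | ant1:(1,3)->N->(0,3) | ant2:(1,0)->N->(0,0)
  grid max=3 at (0,3)
Step 3: ant0:(3,2)->N->(2,2) | ant1:(0,3)->E->(0,4) | ant2:(0,0)->S->(1,0)
  grid max=4 at (1,0)
Step 4: ant0:(2,2)->S->(3,2) | ant1:(0,4)->W->(0,3) | ant2:(1,0)->N->(0,0)
  grid max=3 at (0,3)
Step 5: ant0:(3,2)->N->(2,2) | ant1:(0,3)->E->(0,4) | ant2:(0,0)->S->(1,0)
  grid max=4 at (1,0)
Step 6: ant0:(2,2)->S->(3,2) | ant1:(0,4)->W->(0,3) | ant2:(1,0)->N->(0,0)
  grid max=3 at (0,3)

(3,2) (0,3) (0,0)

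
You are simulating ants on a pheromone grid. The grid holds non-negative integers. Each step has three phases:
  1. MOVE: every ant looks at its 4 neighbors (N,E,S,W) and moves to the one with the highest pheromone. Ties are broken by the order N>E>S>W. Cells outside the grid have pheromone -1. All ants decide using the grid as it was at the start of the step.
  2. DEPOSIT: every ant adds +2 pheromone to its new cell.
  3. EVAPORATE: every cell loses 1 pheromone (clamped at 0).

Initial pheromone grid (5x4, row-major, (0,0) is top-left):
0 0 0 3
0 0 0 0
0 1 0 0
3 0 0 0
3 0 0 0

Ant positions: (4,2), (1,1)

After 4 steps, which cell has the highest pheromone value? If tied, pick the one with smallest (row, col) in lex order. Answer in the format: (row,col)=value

Answer: (1,1)=3

Derivation:
Step 1: ant0:(4,2)->N->(3,2) | ant1:(1,1)->S->(2,1)
  grid max=2 at (0,3)
Step 2: ant0:(3,2)->N->(2,2) | ant1:(2,1)->N->(1,1)
  grid max=1 at (0,3)
Step 3: ant0:(2,2)->W->(2,1) | ant1:(1,1)->S->(2,1)
  grid max=4 at (2,1)
Step 4: ant0:(2,1)->N->(1,1) | ant1:(2,1)->N->(1,1)
  grid max=3 at (1,1)
Final grid:
  0 0 0 0
  0 3 0 0
  0 3 0 0
  0 0 0 0
  0 0 0 0
Max pheromone 3 at (1,1)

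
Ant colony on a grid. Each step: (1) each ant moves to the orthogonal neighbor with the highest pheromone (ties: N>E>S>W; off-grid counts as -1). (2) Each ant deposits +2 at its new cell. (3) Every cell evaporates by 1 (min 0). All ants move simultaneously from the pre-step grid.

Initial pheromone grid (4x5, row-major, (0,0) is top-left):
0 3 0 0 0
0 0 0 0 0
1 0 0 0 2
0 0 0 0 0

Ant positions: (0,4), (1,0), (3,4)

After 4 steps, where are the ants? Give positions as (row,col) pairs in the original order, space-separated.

Step 1: ant0:(0,4)->S->(1,4) | ant1:(1,0)->S->(2,0) | ant2:(3,4)->N->(2,4)
  grid max=3 at (2,4)
Step 2: ant0:(1,4)->S->(2,4) | ant1:(2,0)->N->(1,0) | ant2:(2,4)->N->(1,4)
  grid max=4 at (2,4)
Step 3: ant0:(2,4)->N->(1,4) | ant1:(1,0)->S->(2,0) | ant2:(1,4)->S->(2,4)
  grid max=5 at (2,4)
Step 4: ant0:(1,4)->S->(2,4) | ant1:(2,0)->N->(1,0) | ant2:(2,4)->N->(1,4)
  grid max=6 at (2,4)

(2,4) (1,0) (1,4)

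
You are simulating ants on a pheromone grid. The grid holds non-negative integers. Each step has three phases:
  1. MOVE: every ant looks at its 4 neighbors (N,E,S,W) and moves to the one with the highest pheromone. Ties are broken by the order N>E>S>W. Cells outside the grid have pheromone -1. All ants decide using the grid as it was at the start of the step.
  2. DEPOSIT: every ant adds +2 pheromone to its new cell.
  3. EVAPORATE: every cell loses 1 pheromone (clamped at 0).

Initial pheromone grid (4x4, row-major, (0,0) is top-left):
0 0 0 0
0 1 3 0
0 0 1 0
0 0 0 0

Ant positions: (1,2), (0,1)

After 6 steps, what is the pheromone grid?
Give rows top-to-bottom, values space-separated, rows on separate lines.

After step 1: ants at (2,2),(1,1)
  0 0 0 0
  0 2 2 0
  0 0 2 0
  0 0 0 0
After step 2: ants at (1,2),(1,2)
  0 0 0 0
  0 1 5 0
  0 0 1 0
  0 0 0 0
After step 3: ants at (2,2),(2,2)
  0 0 0 0
  0 0 4 0
  0 0 4 0
  0 0 0 0
After step 4: ants at (1,2),(1,2)
  0 0 0 0
  0 0 7 0
  0 0 3 0
  0 0 0 0
After step 5: ants at (2,2),(2,2)
  0 0 0 0
  0 0 6 0
  0 0 6 0
  0 0 0 0
After step 6: ants at (1,2),(1,2)
  0 0 0 0
  0 0 9 0
  0 0 5 0
  0 0 0 0

0 0 0 0
0 0 9 0
0 0 5 0
0 0 0 0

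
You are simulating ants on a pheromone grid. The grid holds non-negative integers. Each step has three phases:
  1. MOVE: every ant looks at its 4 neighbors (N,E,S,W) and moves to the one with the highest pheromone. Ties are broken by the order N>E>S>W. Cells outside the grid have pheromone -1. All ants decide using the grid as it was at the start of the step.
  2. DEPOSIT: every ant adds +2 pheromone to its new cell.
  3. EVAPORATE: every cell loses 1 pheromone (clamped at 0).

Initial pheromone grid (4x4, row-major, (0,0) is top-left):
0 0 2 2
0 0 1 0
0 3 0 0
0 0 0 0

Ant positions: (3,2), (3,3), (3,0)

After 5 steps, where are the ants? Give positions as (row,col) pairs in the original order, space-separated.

Step 1: ant0:(3,2)->N->(2,2) | ant1:(3,3)->N->(2,3) | ant2:(3,0)->N->(2,0)
  grid max=2 at (2,1)
Step 2: ant0:(2,2)->W->(2,1) | ant1:(2,3)->W->(2,2) | ant2:(2,0)->E->(2,1)
  grid max=5 at (2,1)
Step 3: ant0:(2,1)->E->(2,2) | ant1:(2,2)->W->(2,1) | ant2:(2,1)->E->(2,2)
  grid max=6 at (2,1)
Step 4: ant0:(2,2)->W->(2,1) | ant1:(2,1)->E->(2,2) | ant2:(2,2)->W->(2,1)
  grid max=9 at (2,1)
Step 5: ant0:(2,1)->E->(2,2) | ant1:(2,2)->W->(2,1) | ant2:(2,1)->E->(2,2)
  grid max=10 at (2,1)

(2,2) (2,1) (2,2)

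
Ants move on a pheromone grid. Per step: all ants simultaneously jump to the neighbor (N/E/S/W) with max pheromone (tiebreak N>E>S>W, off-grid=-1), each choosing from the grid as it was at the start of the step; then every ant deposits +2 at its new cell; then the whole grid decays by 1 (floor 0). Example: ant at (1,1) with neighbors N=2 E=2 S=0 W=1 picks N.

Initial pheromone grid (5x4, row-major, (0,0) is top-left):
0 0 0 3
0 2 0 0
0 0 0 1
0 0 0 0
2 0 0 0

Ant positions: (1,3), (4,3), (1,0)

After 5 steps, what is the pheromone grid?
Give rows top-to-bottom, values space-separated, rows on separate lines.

After step 1: ants at (0,3),(3,3),(1,1)
  0 0 0 4
  0 3 0 0
  0 0 0 0
  0 0 0 1
  1 0 0 0
After step 2: ants at (1,3),(2,3),(0,1)
  0 1 0 3
  0 2 0 1
  0 0 0 1
  0 0 0 0
  0 0 0 0
After step 3: ants at (0,3),(1,3),(1,1)
  0 0 0 4
  0 3 0 2
  0 0 0 0
  0 0 0 0
  0 0 0 0
After step 4: ants at (1,3),(0,3),(0,1)
  0 1 0 5
  0 2 0 3
  0 0 0 0
  0 0 0 0
  0 0 0 0
After step 5: ants at (0,3),(1,3),(1,1)
  0 0 0 6
  0 3 0 4
  0 0 0 0
  0 0 0 0
  0 0 0 0

0 0 0 6
0 3 0 4
0 0 0 0
0 0 0 0
0 0 0 0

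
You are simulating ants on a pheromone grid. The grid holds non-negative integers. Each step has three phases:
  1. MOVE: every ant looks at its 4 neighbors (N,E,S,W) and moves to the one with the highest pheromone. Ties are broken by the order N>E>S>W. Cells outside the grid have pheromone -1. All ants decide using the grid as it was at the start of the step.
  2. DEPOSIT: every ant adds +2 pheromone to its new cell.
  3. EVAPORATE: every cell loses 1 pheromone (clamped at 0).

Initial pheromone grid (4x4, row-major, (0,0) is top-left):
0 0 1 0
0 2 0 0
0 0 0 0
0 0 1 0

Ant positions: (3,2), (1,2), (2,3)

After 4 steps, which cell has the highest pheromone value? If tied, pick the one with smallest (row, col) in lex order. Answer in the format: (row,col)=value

Step 1: ant0:(3,2)->N->(2,2) | ant1:(1,2)->W->(1,1) | ant2:(2,3)->N->(1,3)
  grid max=3 at (1,1)
Step 2: ant0:(2,2)->N->(1,2) | ant1:(1,1)->N->(0,1) | ant2:(1,3)->N->(0,3)
  grid max=2 at (1,1)
Step 3: ant0:(1,2)->W->(1,1) | ant1:(0,1)->S->(1,1) | ant2:(0,3)->S->(1,3)
  grid max=5 at (1,1)
Step 4: ant0:(1,1)->N->(0,1) | ant1:(1,1)->N->(0,1) | ant2:(1,3)->N->(0,3)
  grid max=4 at (1,1)
Final grid:
  0 3 0 1
  0 4 0 0
  0 0 0 0
  0 0 0 0
Max pheromone 4 at (1,1)

Answer: (1,1)=4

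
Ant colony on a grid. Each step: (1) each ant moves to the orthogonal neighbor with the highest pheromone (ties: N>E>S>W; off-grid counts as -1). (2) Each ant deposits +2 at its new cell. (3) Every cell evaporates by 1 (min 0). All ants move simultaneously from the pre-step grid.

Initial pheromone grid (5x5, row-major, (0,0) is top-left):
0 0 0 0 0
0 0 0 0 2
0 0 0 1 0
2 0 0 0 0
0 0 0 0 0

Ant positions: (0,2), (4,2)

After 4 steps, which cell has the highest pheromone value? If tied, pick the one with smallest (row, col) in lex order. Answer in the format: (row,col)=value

Step 1: ant0:(0,2)->E->(0,3) | ant1:(4,2)->N->(3,2)
  grid max=1 at (0,3)
Step 2: ant0:(0,3)->E->(0,4) | ant1:(3,2)->N->(2,2)
  grid max=1 at (0,4)
Step 3: ant0:(0,4)->S->(1,4) | ant1:(2,2)->N->(1,2)
  grid max=1 at (1,2)
Step 4: ant0:(1,4)->N->(0,4) | ant1:(1,2)->N->(0,2)
  grid max=1 at (0,2)
Final grid:
  0 0 1 0 1
  0 0 0 0 0
  0 0 0 0 0
  0 0 0 0 0
  0 0 0 0 0
Max pheromone 1 at (0,2)

Answer: (0,2)=1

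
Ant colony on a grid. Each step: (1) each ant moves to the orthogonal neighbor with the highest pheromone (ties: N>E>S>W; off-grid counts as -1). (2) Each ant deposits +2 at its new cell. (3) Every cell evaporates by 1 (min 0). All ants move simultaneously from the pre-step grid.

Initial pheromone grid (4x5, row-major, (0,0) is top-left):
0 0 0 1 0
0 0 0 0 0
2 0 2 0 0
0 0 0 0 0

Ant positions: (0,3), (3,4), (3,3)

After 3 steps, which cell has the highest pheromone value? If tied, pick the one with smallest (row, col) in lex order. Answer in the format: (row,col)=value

Answer: (2,4)=5

Derivation:
Step 1: ant0:(0,3)->E->(0,4) | ant1:(3,4)->N->(2,4) | ant2:(3,3)->N->(2,3)
  grid max=1 at (0,4)
Step 2: ant0:(0,4)->S->(1,4) | ant1:(2,4)->W->(2,3) | ant2:(2,3)->E->(2,4)
  grid max=2 at (2,3)
Step 3: ant0:(1,4)->S->(2,4) | ant1:(2,3)->E->(2,4) | ant2:(2,4)->W->(2,3)
  grid max=5 at (2,4)
Final grid:
  0 0 0 0 0
  0 0 0 0 0
  0 0 0 3 5
  0 0 0 0 0
Max pheromone 5 at (2,4)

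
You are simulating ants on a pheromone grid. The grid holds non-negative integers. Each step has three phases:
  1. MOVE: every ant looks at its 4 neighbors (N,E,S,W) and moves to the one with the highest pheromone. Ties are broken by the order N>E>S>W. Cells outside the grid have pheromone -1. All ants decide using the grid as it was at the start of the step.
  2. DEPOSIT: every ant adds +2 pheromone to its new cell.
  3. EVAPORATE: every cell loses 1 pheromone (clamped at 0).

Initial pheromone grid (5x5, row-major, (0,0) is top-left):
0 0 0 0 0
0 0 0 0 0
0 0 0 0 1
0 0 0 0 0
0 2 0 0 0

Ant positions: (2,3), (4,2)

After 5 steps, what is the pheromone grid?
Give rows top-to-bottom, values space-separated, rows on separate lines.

After step 1: ants at (2,4),(4,1)
  0 0 0 0 0
  0 0 0 0 0
  0 0 0 0 2
  0 0 0 0 0
  0 3 0 0 0
After step 2: ants at (1,4),(3,1)
  0 0 0 0 0
  0 0 0 0 1
  0 0 0 0 1
  0 1 0 0 0
  0 2 0 0 0
After step 3: ants at (2,4),(4,1)
  0 0 0 0 0
  0 0 0 0 0
  0 0 0 0 2
  0 0 0 0 0
  0 3 0 0 0
After step 4: ants at (1,4),(3,1)
  0 0 0 0 0
  0 0 0 0 1
  0 0 0 0 1
  0 1 0 0 0
  0 2 0 0 0
After step 5: ants at (2,4),(4,1)
  0 0 0 0 0
  0 0 0 0 0
  0 0 0 0 2
  0 0 0 0 0
  0 3 0 0 0

0 0 0 0 0
0 0 0 0 0
0 0 0 0 2
0 0 0 0 0
0 3 0 0 0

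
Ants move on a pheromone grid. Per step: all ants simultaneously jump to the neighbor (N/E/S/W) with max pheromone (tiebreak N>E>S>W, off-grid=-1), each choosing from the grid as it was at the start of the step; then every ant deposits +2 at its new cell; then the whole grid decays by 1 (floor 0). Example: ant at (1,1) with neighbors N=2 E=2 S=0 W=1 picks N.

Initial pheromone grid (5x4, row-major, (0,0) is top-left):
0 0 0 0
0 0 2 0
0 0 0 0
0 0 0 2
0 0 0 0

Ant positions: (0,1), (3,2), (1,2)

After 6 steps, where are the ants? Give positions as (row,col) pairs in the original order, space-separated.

Step 1: ant0:(0,1)->E->(0,2) | ant1:(3,2)->E->(3,3) | ant2:(1,2)->N->(0,2)
  grid max=3 at (0,2)
Step 2: ant0:(0,2)->S->(1,2) | ant1:(3,3)->N->(2,3) | ant2:(0,2)->S->(1,2)
  grid max=4 at (1,2)
Step 3: ant0:(1,2)->N->(0,2) | ant1:(2,3)->S->(3,3) | ant2:(1,2)->N->(0,2)
  grid max=5 at (0,2)
Step 4: ant0:(0,2)->S->(1,2) | ant1:(3,3)->N->(2,3) | ant2:(0,2)->S->(1,2)
  grid max=6 at (1,2)
Step 5: ant0:(1,2)->N->(0,2) | ant1:(2,3)->S->(3,3) | ant2:(1,2)->N->(0,2)
  grid max=7 at (0,2)
Step 6: ant0:(0,2)->S->(1,2) | ant1:(3,3)->N->(2,3) | ant2:(0,2)->S->(1,2)
  grid max=8 at (1,2)

(1,2) (2,3) (1,2)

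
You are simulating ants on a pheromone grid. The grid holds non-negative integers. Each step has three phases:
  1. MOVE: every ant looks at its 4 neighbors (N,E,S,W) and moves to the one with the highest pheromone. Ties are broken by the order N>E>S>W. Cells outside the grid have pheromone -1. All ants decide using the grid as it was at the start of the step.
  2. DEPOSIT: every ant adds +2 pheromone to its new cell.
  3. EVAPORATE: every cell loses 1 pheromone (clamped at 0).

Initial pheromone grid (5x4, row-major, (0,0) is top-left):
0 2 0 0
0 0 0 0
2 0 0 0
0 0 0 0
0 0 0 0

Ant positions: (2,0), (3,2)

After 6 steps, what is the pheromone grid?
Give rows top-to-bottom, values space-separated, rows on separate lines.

After step 1: ants at (1,0),(2,2)
  0 1 0 0
  1 0 0 0
  1 0 1 0
  0 0 0 0
  0 0 0 0
After step 2: ants at (2,0),(1,2)
  0 0 0 0
  0 0 1 0
  2 0 0 0
  0 0 0 0
  0 0 0 0
After step 3: ants at (1,0),(0,2)
  0 0 1 0
  1 0 0 0
  1 0 0 0
  0 0 0 0
  0 0 0 0
After step 4: ants at (2,0),(0,3)
  0 0 0 1
  0 0 0 0
  2 0 0 0
  0 0 0 0
  0 0 0 0
After step 5: ants at (1,0),(1,3)
  0 0 0 0
  1 0 0 1
  1 0 0 0
  0 0 0 0
  0 0 0 0
After step 6: ants at (2,0),(0,3)
  0 0 0 1
  0 0 0 0
  2 0 0 0
  0 0 0 0
  0 0 0 0

0 0 0 1
0 0 0 0
2 0 0 0
0 0 0 0
0 0 0 0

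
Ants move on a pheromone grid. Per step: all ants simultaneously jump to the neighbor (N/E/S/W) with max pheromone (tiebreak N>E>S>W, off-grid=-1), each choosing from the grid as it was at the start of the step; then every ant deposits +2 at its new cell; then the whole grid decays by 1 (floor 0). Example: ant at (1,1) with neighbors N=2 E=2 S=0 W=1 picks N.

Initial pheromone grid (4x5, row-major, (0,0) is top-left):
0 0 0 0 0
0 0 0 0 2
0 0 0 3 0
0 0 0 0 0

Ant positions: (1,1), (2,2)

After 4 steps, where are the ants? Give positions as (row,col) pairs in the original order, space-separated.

Step 1: ant0:(1,1)->N->(0,1) | ant1:(2,2)->E->(2,3)
  grid max=4 at (2,3)
Step 2: ant0:(0,1)->E->(0,2) | ant1:(2,3)->N->(1,3)
  grid max=3 at (2,3)
Step 3: ant0:(0,2)->E->(0,3) | ant1:(1,3)->S->(2,3)
  grid max=4 at (2,3)
Step 4: ant0:(0,3)->E->(0,4) | ant1:(2,3)->N->(1,3)
  grid max=3 at (2,3)

(0,4) (1,3)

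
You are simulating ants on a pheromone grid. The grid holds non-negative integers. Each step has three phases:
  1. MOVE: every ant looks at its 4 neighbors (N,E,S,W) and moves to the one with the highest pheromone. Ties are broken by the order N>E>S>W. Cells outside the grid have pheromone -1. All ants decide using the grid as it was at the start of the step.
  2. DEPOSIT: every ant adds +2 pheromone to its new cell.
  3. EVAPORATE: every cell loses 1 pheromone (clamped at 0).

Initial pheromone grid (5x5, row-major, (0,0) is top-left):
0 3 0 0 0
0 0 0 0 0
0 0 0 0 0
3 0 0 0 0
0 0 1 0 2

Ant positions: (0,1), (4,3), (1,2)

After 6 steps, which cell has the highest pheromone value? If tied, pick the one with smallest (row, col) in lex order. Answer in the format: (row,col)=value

Answer: (0,1)=9

Derivation:
Step 1: ant0:(0,1)->E->(0,2) | ant1:(4,3)->E->(4,4) | ant2:(1,2)->N->(0,2)
  grid max=3 at (0,2)
Step 2: ant0:(0,2)->W->(0,1) | ant1:(4,4)->N->(3,4) | ant2:(0,2)->W->(0,1)
  grid max=5 at (0,1)
Step 3: ant0:(0,1)->E->(0,2) | ant1:(3,4)->S->(4,4) | ant2:(0,1)->E->(0,2)
  grid max=5 at (0,2)
Step 4: ant0:(0,2)->W->(0,1) | ant1:(4,4)->N->(3,4) | ant2:(0,2)->W->(0,1)
  grid max=7 at (0,1)
Step 5: ant0:(0,1)->E->(0,2) | ant1:(3,4)->S->(4,4) | ant2:(0,1)->E->(0,2)
  grid max=7 at (0,2)
Step 6: ant0:(0,2)->W->(0,1) | ant1:(4,4)->N->(3,4) | ant2:(0,2)->W->(0,1)
  grid max=9 at (0,1)
Final grid:
  0 9 6 0 0
  0 0 0 0 0
  0 0 0 0 0
  0 0 0 0 1
  0 0 0 0 2
Max pheromone 9 at (0,1)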